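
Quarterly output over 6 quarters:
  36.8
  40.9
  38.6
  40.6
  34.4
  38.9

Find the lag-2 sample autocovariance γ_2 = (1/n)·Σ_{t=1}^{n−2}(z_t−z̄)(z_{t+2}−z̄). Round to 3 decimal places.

Mean z̄ = (36.8 + 40.9 + 38.6 + 40.6 + 34.4 + 38.9)/6 = 38.3667
Deviations: -1.5667, 2.5333, 0.2333, 2.2333, -3.9667, 0.5333
Σ_{t=1}^{4}(z_t−z̄)(z_{t+2}−z̄) = 5.5578
γ_2 = 5.5578 / 6 = 0.926

0.926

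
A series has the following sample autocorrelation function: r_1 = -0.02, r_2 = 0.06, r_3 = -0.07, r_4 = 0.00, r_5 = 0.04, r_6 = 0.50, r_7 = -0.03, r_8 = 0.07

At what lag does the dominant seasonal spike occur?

The largest autocorrelation is r_6 = 0.50; the remaining lags stay at or below 0.07.
The dominant spike at lag 6 indicates a seasonal period of 6.

6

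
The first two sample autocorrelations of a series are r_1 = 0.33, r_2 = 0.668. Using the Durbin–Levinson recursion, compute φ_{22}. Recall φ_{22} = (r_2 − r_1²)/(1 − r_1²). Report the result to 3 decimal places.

φ_{22} = (r_2 − r_1²) / (1 − r_1²)
r_1² = (0.33)² = 0.1089
Numerator = 0.668 − 0.1089 = 0.5591; denominator = 1 − 0.1089 = 0.8911
φ_{22} = 0.5591 / 0.8911 = 0.627

0.627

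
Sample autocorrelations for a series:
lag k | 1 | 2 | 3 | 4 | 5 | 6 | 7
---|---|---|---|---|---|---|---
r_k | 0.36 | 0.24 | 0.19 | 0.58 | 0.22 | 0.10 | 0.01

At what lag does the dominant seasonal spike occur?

4

The largest autocorrelation is r_4 = 0.58; the remaining lags stay at or below 0.36. The elevated value at lag 1 (0.36), dropping to 0.24 at lag 2, reflects decaying short-term dependence rather than seasonality.
The dominant spike at lag 4 indicates a seasonal period of 4.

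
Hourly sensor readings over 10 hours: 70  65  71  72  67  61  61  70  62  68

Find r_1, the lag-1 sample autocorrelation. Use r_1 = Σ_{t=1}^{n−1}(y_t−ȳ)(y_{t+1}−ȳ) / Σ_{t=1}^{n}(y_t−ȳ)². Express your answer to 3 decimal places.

0.011

Mean ȳ = (70 + 65 + 71 + 72 + 67 + 61 + 61 + 70 + 62 + 68)/10 = 66.7000
Numerator Σ_{t=1}^{9}(y_t−ȳ)(y_{t+1}−ȳ) = 1.8100
Denominator Σ(y_t−ȳ)² = 160.1000
r_1 = 1.8100 / 160.1000 = 0.011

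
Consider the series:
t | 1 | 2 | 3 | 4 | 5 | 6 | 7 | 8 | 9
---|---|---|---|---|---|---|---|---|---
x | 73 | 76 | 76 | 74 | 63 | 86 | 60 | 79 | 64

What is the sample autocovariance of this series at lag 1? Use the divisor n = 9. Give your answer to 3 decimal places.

-47.494

Mean x̄ = (73 + 76 + 76 + 74 + 63 + 86 + 60 + 79 + 64)/9 = 72.3333
Σ_{t=1}^{8}(x_t−x̄)(x_{t+1}−x̄) = -427.4444
γ_1 = -427.4444 / 9 = -47.494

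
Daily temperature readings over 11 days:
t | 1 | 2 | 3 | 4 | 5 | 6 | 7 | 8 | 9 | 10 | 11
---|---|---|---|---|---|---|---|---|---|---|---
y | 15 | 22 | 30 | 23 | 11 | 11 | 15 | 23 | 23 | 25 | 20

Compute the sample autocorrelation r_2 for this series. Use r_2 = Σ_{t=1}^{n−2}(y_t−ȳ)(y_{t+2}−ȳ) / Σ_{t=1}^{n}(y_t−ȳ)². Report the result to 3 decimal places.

-0.391

Mean ȳ = (15 + 22 + 30 + 23 + 11 + 11 + 15 + 23 + 23 + 25 + 20)/11 = 19.8182
Numerator Σ_{t=1}^{9}(y_t−ȳ)(y_{t+2}−ȳ) = -143.7934
Denominator Σ(y_t−ȳ)² = 367.6364
r_2 = -143.7934 / 367.6364 = -0.391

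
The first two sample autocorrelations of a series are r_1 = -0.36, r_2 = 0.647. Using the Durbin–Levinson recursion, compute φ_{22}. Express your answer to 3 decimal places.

φ_{22} = (r_2 − r_1²) / (1 − r_1²)
r_1² = (-0.36)² = 0.1296
Numerator = 0.647 − 0.1296 = 0.5174; denominator = 1 − 0.1296 = 0.8704
φ_{22} = 0.5174 / 0.8704 = 0.594

0.594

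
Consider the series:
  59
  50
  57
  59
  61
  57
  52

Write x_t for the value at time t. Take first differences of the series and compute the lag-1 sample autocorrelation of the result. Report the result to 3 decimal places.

First differences Δx: -9, 7, 2, 2, -4, -5
Mean of differences = -1.1667
Numerator Σ(Δx_t−Δx̄)(Δx_{t+1}−Δx̄) = -26.1944
Denominator Σ(Δx_t−Δx̄)² = 170.8333
r_1(Δx) = -26.1944 / 170.8333 = -0.153

-0.153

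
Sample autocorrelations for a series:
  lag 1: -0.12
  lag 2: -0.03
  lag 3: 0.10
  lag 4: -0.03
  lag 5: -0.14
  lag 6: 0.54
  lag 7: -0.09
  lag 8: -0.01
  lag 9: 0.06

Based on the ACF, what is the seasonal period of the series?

6

The largest autocorrelation is r_6 = 0.54; the remaining lags stay at or below 0.10.
The dominant spike at lag 6 indicates a seasonal period of 6.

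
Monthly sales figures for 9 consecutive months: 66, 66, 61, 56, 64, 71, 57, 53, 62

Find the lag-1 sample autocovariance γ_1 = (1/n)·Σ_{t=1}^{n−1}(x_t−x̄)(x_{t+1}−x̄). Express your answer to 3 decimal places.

Mean x̄ = (66 + 66 + 61 + 56 + 64 + 71 + 57 + 53 + 62)/9 = 61.7778
Σ_{t=1}^{8}(x_t−x̄)(x_{t+1}−x̄) = 22.6173
γ_1 = 22.6173 / 9 = 2.513

2.513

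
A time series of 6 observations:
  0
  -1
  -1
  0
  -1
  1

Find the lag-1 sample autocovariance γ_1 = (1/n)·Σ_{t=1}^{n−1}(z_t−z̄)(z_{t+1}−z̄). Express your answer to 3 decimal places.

-0.185

Mean z̄ = (0 − 1 − 1 + 0 − 1 + 1)/6 = -0.3333
Deviations: 0.3333, -0.6667, -0.6667, 0.3333, -0.6667, 1.3333
Σ_{t=1}^{5}(z_t−z̄)(z_{t+1}−z̄) = -1.1111
γ_1 = -1.1111 / 6 = -0.185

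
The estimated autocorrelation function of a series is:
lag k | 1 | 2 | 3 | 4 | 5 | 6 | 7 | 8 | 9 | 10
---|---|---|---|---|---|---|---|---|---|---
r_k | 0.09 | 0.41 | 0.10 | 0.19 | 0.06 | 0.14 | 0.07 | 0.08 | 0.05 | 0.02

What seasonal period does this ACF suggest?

2

The largest autocorrelation is r_2 = 0.41, with a weaker echo at lag 4 (0.19); the remaining lags stay at or below 0.14.
The dominant spike at lag 2 indicates a seasonal period of 2.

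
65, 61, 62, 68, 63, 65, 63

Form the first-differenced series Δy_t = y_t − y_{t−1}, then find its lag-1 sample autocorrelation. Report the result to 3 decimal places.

First differences Δy: -4, 1, 6, -5, 2, -2
Mean of differences = -0.3333
Numerator Σ(Δy_t−Δȳ)(Δy_{t+1}−Δȳ) = -40.7778
Denominator Σ(Δy_t−Δȳ)² = 85.3333
r_1(Δy) = -40.7778 / 85.3333 = -0.478

-0.478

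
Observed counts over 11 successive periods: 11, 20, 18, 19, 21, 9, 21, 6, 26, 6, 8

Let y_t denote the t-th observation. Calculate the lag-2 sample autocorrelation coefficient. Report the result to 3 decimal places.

0.320

Mean ȳ = (11 + 20 + 18 + 19 + 21 + 9 + 21 + 6 + 26 + 6 + 8)/11 = 15.0000
Numerator Σ_{t=1}^{9}(y_t−ȳ)(y_{t+2}−ȳ) = 162.0000
Denominator Σ(y_t−ȳ)² = 506.0000
r_2 = 162.0000 / 506.0000 = 0.320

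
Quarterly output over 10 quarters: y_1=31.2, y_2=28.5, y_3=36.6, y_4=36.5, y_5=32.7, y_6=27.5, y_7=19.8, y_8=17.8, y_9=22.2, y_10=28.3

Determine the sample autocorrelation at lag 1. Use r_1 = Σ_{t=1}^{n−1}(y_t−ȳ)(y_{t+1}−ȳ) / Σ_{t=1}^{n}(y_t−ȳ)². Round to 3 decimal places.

Mean ȳ = (31.2 + 28.5 + 36.6 + 36.5 + 32.7 + 27.5 + 19.8 + 17.8 + 22.2 + 28.3)/10 = 28.1100
Numerator Σ_{t=1}^{9}(y_t−ȳ)(y_{t+1}−ȳ) = 262.0119
Denominator Σ(y_t−ȳ)² = 383.9290
r_1 = 262.0119 / 383.9290 = 0.682

0.682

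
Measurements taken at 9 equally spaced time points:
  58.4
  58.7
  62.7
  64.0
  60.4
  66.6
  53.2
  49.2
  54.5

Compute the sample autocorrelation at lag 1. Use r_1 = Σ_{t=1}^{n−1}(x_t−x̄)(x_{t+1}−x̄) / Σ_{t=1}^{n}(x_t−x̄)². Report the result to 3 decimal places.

Mean x̄ = (58.4 + 58.7 + 62.7 + 64.0 + 60.4 + 66.6 + 53.2 + 49.2 + 54.5)/9 = 58.6333
Numerator Σ_{t=1}^{8}(x_t−x̄)(x_{t+1}−x̄) = 92.5956
Denominator Σ(x_t−x̄)² = 247.5800
r_1 = 92.5956 / 247.5800 = 0.374

0.374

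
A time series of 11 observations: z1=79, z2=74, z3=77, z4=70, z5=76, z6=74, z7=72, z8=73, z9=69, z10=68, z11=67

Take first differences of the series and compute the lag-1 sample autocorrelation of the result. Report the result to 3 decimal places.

-0.727

First differences Δz: -5, 3, -7, 6, -2, -2, 1, -4, -1, -1
Mean of differences = -1.2000
Numerator Σ(Δz_t−Δz̄)(Δz_{t+1}−Δz̄) = -95.6400
Denominator Σ(Δz_t−Δz̄)² = 131.6000
r_1(Δz) = -95.6400 / 131.6000 = -0.727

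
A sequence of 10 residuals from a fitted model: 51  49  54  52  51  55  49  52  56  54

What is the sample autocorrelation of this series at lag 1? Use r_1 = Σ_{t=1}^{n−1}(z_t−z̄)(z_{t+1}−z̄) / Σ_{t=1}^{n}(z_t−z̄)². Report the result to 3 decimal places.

-0.148

Mean z̄ = (51 + 49 + 54 + 52 + 51 + 55 + 49 + 52 + 56 + 54)/10 = 52.3000
Numerator Σ_{t=1}^{9}(z_t−z̄)(z_{t+1}−z̄) = -7.6900
Denominator Σ(z_t−z̄)² = 52.1000
r_1 = -7.6900 / 52.1000 = -0.148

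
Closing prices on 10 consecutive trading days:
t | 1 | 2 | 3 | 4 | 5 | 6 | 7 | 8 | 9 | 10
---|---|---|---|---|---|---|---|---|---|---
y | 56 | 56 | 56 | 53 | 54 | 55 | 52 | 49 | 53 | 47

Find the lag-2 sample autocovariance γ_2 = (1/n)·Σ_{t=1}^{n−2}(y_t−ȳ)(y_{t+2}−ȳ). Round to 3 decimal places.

2.688

Mean ȳ = (56 + 56 + 56 + 53 + 54 + 55 + 52 + 49 + 53 + 47)/10 = 53.1000
Σ_{t=1}^{8}(y_t−ȳ)(y_{t+2}−ȳ) = 26.8800
γ_2 = 26.8800 / 10 = 2.688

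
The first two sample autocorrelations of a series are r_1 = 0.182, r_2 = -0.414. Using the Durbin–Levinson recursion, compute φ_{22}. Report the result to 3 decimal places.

-0.462

φ_{22} = (r_2 − r_1²) / (1 − r_1²)
r_1² = (0.182)² = 0.033124
Numerator = -0.414 − 0.0331 = -0.4471; denominator = 1 − 0.0331 = 0.9669
φ_{22} = -0.4471 / 0.9669 = -0.462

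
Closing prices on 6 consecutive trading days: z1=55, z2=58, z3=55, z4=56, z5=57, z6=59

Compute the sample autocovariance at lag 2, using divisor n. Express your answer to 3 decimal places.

-0.037

Mean z̄ = (55 + 58 + 55 + 56 + 57 + 59)/6 = 56.6667
Deviations: -1.6667, 1.3333, -1.6667, -0.6667, 0.3333, 2.3333
Σ_{t=1}^{4}(z_t−z̄)(z_{t+2}−z̄) = -0.2222
γ_2 = -0.2222 / 6 = -0.037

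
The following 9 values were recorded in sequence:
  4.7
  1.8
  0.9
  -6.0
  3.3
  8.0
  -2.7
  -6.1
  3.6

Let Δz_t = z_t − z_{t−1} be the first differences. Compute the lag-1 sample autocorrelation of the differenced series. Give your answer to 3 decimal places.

First differences Δz: -2.9, -0.9, -6.9, 9.3, 4.7, -10.7, -3.4, 9.7
Mean of differences = -0.1375
Numerator Σ(Δz_t−Δz̄)(Δz_{t+1}−Δz̄) = -59.6352
Denominator Σ(Δz_t−Δz̄)² = 385.3988
r_1(Δz) = -59.6352 / 385.3988 = -0.155

-0.155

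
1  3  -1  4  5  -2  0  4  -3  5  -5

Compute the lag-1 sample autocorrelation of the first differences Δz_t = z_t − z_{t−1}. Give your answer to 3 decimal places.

First differences Δz: 2, -4, 5, 1, -7, 2, 4, -7, 8, -10
Mean of differences = -0.6000
Numerator Σ(Δz_t−Δz̄)(Δz_{t+1}−Δz̄) = -199.1600
Denominator Σ(Δz_t−Δz̄)² = 324.4000
r_1(Δz) = -199.1600 / 324.4000 = -0.614

-0.614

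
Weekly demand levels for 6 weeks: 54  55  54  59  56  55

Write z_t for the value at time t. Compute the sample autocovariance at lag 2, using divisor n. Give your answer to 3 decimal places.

-0.333

Mean z̄ = (54 + 55 + 54 + 59 + 56 + 55)/6 = 55.5000
Σ_{t=1}^{4}(z_t−z̄)(z_{t+2}−z̄) = -2.0000
γ_2 = -2.0000 / 6 = -0.333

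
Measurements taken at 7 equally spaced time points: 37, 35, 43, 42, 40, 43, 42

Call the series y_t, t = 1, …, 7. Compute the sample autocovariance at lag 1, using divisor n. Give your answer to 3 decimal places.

Mean ȳ = (37 + 35 + 43 + 42 + 40 + 43 + 42)/7 = 40.2857
Deviations: -3.2857, -5.2857, 2.7143, 1.7143, -0.2857, 2.7143, 1.7143
Σ_{t=1}^{6}(y_t−ȳ)(y_{t+1}−ȳ) = 11.0612
γ_1 = 11.0612 / 7 = 1.580

1.580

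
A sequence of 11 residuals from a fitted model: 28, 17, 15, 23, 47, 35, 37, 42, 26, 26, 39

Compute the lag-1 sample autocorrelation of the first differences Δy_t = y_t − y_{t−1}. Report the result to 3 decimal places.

-0.144

First differences Δy: -11, -2, 8, 24, -12, 2, 5, -16, 0, 13
Mean of differences = 1.1000
Numerator Σ(Δy_t−Δȳ)(Δy_{t+1}−Δȳ) = -195.1100
Denominator Σ(Δy_t−Δȳ)² = 1350.9000
r_1(Δy) = -195.1100 / 1350.9000 = -0.144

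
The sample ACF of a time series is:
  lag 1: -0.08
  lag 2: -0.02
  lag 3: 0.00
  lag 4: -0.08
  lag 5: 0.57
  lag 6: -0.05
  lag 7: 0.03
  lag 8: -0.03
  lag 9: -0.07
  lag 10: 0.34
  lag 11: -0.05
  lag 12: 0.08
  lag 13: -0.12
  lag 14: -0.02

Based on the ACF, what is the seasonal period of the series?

The largest autocorrelation is r_5 = 0.57, with a weaker echo at lag 10 (0.34); the remaining lags stay at or below 0.08.
The dominant spike at lag 5 indicates a seasonal period of 5.

5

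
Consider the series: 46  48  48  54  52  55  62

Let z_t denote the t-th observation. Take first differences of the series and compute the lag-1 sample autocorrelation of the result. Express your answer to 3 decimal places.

First differences Δz: 2, 0, 6, -2, 3, 7
Mean of differences = 2.6667
Numerator Σ(Δz_t−Δz̄)(Δz_{t+1}−Δz̄) = -22.7778
Denominator Σ(Δz_t−Δz̄)² = 59.3333
r_1(Δz) = -22.7778 / 59.3333 = -0.384

-0.384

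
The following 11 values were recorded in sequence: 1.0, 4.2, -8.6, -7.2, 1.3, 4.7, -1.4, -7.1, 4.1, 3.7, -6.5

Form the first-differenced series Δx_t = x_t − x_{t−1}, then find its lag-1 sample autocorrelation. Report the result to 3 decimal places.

First differences Δx: 3.2, -12.8, 1.4, 8.5, 3.4, -6.1, -5.7, 11.2, -0.4, -10.2
Mean of differences = -0.7500
Numerator Σ(Δx_t−Δx̄)(Δx_{t+1}−Δx̄) = -69.2275
Denominator Σ(Δx_t−Δx̄)² = 553.5650
r_1(Δx) = -69.2275 / 553.5650 = -0.125

-0.125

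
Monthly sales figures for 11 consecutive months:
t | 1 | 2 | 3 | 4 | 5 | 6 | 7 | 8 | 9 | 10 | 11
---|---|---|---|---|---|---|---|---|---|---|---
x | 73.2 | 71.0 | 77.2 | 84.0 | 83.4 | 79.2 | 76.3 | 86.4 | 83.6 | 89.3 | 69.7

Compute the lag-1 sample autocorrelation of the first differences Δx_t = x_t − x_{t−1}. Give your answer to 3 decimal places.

-0.218

First differences Δx: -2.2, 6.2, 6.8, -0.6, -4.2, -2.9, 10.1, -2.8, 5.7, -19.6
Mean of differences = -0.3500
Numerator Σ(Δx_t−Δx̄)(Δx_{t+1}−Δx̄) = -139.8275
Denominator Σ(Δx_t−Δx̄)² = 641.2050
r_1(Δx) = -139.8275 / 641.2050 = -0.218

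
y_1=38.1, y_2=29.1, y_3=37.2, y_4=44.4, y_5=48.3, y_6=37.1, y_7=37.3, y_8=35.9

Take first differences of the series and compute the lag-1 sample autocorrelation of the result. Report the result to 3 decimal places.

-0.089

First differences Δy: -9.0, 8.1, 7.2, 3.9, -11.2, 0.2, -1.4
Mean of differences = -0.3143
Numerator Σ(Δy_t−Δȳ)(Δy_{t+1}−Δȳ) = -30.2216
Denominator Σ(Δy_t−Δȳ)² = 340.4086
r_1(Δy) = -30.2216 / 340.4086 = -0.089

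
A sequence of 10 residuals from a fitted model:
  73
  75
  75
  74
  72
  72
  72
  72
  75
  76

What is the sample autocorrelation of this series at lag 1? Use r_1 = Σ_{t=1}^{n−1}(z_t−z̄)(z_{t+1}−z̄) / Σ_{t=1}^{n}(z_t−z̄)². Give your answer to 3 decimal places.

0.439

Mean z̄ = (73 + 75 + 75 + 74 + 72 + 72 + 72 + 72 + 75 + 76)/10 = 73.6000
Numerator Σ_{t=1}^{9}(z_t−z̄)(z_{t+1}−z̄) = 9.8400
Denominator Σ(z_t−z̄)² = 22.4000
r_1 = 9.8400 / 22.4000 = 0.439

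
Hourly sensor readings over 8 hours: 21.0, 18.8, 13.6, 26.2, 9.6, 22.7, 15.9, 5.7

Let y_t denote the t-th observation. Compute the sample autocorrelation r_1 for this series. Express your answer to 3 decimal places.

-0.402

Mean ȳ = (21.0 + 18.8 + 13.6 + 26.2 + 9.6 + 22.7 + 15.9 + 5.7)/8 = 16.6875
Deviations from mean: 4.3125, 2.1125, -3.0875, 9.5125, -7.0875, 6.0125, -0.7875, -10.9875
Σ(y_t−ȳ)(y_{t+1}−ȳ) = (9.1102) + (-6.5223) + (-29.3698) + (-67.4198) + (-42.6136) + (-4.7348) + (8.6527) = -132.8977
Denominator Σ(y_t−ȳ)² = 330.8088
r_1 = -132.8977 / 330.8088 = -0.402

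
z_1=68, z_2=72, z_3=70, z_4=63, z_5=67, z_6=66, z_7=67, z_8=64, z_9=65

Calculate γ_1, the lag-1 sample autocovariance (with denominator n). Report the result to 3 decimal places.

1.554

Mean z̄ = (68 + 72 + 70 + 63 + 67 + 66 + 67 + 64 + 65)/9 = 66.8889
Σ_{t=1}^{8}(z_t−z̄)(z_{t+1}−z̄) = 13.9877
γ_1 = 13.9877 / 9 = 1.554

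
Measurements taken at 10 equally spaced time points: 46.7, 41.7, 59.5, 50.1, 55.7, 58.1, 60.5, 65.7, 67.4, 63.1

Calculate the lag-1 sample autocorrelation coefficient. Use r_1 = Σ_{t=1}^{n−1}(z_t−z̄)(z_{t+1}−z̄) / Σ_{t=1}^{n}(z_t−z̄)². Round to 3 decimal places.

0.473

Mean z̄ = (46.7 + 41.7 + 59.5 + 50.1 + 55.7 + 58.1 + 60.5 + 65.7 + 67.4 + 63.1)/10 = 56.8500
Numerator Σ_{t=1}^{9}(z_t−z̄)(z_{t+1}−z̄) = 298.2325
Denominator Σ(z_t−z̄)² = 630.0250
r_1 = 298.2325 / 630.0250 = 0.473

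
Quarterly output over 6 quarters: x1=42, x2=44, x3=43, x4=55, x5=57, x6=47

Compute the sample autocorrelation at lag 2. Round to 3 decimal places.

Mean x̄ = (42 + 44 + 43 + 55 + 57 + 47)/6 = 48.0000
Σ(x_t−x̄)(x_{t+2}−x̄) = (30.0000) + (-28.0000) + (-45.0000) + (-7.0000) = -50.0000
Denominator Σ(x_t−x̄)² = 208.0000
r_2 = -50.0000 / 208.0000 = -0.240

-0.240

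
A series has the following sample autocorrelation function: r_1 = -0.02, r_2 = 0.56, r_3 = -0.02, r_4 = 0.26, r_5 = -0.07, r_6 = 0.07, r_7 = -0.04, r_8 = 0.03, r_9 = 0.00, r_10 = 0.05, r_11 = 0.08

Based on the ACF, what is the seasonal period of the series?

2

The largest autocorrelation is r_2 = 0.56, with a weaker echo at lag 4 (0.26); the remaining lags stay at or below 0.08.
The dominant spike at lag 2 indicates a seasonal period of 2.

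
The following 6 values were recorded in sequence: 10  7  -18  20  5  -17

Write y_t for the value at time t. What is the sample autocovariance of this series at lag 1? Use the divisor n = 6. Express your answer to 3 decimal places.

Mean ȳ = (10 + 7 − 18 + 20 + 5 − 17)/6 = 1.1667
Deviations: 8.8333, 5.8333, -19.1667, 18.8333, 3.8333, -18.1667
Σ_{t=1}^{5}(y_t−ȳ)(y_{t+1}−ȳ) = -418.6944
γ_1 = -418.6944 / 6 = -69.782

-69.782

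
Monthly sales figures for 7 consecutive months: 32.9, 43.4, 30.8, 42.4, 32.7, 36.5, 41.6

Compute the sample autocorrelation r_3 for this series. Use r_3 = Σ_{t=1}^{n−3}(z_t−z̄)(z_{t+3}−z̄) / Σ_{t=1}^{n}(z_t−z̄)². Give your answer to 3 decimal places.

Mean z̄ = (32.9 + 43.4 + 30.8 + 42.4 + 32.7 + 36.5 + 41.6)/7 = 37.1857
Deviations from mean: -4.2857, 6.2143, -6.3857, 5.2143, -4.4857, -0.6857, 4.4143
Σ(z_t−z̄)(z_{t+3}−z̄) = (-22.3469) + (-27.8755) + (4.3788) + (23.0173) = -22.8263
Denominator Σ(z_t−z̄)² = 165.0286
r_3 = -22.8263 / 165.0286 = -0.138

-0.138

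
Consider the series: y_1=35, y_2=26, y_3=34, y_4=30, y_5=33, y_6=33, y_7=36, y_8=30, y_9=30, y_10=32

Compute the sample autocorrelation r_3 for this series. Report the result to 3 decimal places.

-0.274

Mean ȳ = (35 + 26 + 34 + 30 + 33 + 33 + 36 + 30 + 30 + 32)/10 = 31.9000
Σ(y_t−ȳ)(y_{t+3}−ȳ) = (-5.8900) + (-6.4900) + (2.3100) + (-7.7900) + (-2.0900) + (-2.0900) + (0.4100) = -21.6300
Denominator Σ(y_t−ȳ)² = 78.9000
r_3 = -21.6300 / 78.9000 = -0.274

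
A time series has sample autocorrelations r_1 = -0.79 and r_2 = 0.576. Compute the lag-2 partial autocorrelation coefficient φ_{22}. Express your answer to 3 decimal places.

φ_{22} = (r_2 − r_1²) / (1 − r_1²)
r_1² = (-0.79)² = 0.6241
Numerator = 0.576 − 0.6241 = -0.0481; denominator = 1 − 0.6241 = 0.3759
φ_{22} = -0.0481 / 0.3759 = -0.128

-0.128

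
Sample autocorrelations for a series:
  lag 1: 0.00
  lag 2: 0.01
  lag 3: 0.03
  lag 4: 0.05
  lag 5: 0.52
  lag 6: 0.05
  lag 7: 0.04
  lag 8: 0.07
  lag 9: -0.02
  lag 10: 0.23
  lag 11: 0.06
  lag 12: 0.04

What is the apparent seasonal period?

5

The largest autocorrelation is r_5 = 0.52, with a weaker echo at lag 10 (0.23); the remaining lags stay at or below 0.07.
The dominant spike at lag 5 indicates a seasonal period of 5.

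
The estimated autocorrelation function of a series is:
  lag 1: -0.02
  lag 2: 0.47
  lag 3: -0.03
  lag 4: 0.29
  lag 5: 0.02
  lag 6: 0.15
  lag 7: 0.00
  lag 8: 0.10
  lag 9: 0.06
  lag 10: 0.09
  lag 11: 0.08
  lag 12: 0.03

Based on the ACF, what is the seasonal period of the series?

2

The largest autocorrelation is r_2 = 0.47, with weaker echoes at lags 4 (0.29) and 6 (0.15); the remaining lags stay at or below 0.10.
The dominant spike at lag 2 indicates a seasonal period of 2.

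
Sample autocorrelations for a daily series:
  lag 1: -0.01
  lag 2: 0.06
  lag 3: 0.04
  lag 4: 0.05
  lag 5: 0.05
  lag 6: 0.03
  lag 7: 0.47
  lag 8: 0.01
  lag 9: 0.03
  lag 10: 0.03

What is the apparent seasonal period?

The largest autocorrelation is r_7 = 0.47; the remaining lags stay at or below 0.06.
The dominant spike at lag 7 indicates a seasonal period of 7.

7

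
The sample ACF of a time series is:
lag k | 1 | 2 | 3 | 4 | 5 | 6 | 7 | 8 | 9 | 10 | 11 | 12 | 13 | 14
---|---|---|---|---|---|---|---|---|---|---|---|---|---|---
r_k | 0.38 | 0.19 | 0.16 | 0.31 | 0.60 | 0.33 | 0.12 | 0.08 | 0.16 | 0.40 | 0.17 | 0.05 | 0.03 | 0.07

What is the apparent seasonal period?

The largest autocorrelation is r_5 = 0.60, with a weaker echo at lag 10 (0.40); the remaining lags stay at or below 0.38. The elevated value at lag 1 (0.38), dropping to 0.19 at lag 2, reflects decaying short-term dependence rather than seasonality.
The dominant spike at lag 5 indicates a seasonal period of 5.

5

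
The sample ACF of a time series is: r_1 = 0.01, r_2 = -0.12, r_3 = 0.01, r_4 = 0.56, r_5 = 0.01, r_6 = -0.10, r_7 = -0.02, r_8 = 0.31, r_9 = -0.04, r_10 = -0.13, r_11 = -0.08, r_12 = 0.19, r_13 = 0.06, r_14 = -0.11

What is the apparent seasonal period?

4

The largest autocorrelation is r_4 = 0.56, with weaker echoes at lags 8 (0.31) and 12 (0.19); the remaining lags stay at or below 0.06.
The dominant spike at lag 4 indicates a seasonal period of 4.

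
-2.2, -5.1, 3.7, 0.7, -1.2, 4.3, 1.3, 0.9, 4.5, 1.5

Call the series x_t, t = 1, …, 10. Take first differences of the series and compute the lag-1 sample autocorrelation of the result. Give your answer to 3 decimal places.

First differences Δx: -2.9, 8.8, -3.0, -1.9, 5.5, -3.0, -0.4, 3.6, -3.0
Mean of differences = 0.4111
Numerator Σ(Δx_t−Δx̄)(Δx_{t+1}−Δx̄) = -88.3257
Denominator Σ(Δx_t−Δx̄)² = 158.3089
r_1(Δx) = -88.3257 / 158.3089 = -0.558

-0.558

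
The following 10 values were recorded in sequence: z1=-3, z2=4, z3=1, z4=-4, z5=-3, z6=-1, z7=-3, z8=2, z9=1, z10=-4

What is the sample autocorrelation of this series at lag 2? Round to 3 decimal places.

-0.444

Mean z̄ = (-3 + 4 + 1 − 4 − 3 − 1 − 3 + 2 + 1 − 4)/10 = -1.0000
Numerator Σ_{t=1}^{8}(z_t−z̄)(z_{t+2}−z̄) = -32.0000
Denominator Σ(z_t−z̄)² = 72.0000
r_2 = -32.0000 / 72.0000 = -0.444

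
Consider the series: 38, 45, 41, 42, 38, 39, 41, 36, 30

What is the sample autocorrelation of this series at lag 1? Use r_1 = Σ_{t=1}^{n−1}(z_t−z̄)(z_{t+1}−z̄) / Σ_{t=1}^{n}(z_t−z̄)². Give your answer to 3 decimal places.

Mean z̄ = (38 + 45 + 41 + 42 + 38 + 39 + 41 + 36 + 30)/9 = 38.8889
Numerator Σ_{t=1}^{8}(z_t−z̄)(z_{t+1}−z̄) = 30.9877
Denominator Σ(z_t−z̄)² = 144.8889
r_1 = 30.9877 / 144.8889 = 0.214

0.214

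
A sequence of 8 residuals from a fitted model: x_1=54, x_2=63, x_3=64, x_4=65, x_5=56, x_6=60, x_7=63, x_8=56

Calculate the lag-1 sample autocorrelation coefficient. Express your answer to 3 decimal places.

Mean x̄ = (54 + 63 + 64 + 65 + 56 + 60 + 63 + 56)/8 = 60.1250
Numerator Σ_{t=1}^{7}(x_t−x̄)(x_{t+1}−x̄) = -19.3906
Denominator Σ(x_t−x̄)² = 126.8750
r_1 = -19.3906 / 126.8750 = -0.153

-0.153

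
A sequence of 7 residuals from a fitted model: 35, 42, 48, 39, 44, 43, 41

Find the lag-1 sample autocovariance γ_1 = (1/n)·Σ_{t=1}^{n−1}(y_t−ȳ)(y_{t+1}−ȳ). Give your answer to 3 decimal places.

-3.052

Mean ȳ = (35 + 42 + 48 + 39 + 44 + 43 + 41)/7 = 41.7143
Σ_{t=1}^{6}(y_t−ȳ)(y_{t+1}−ȳ) = -21.3673
γ_1 = -21.3673 / 7 = -3.052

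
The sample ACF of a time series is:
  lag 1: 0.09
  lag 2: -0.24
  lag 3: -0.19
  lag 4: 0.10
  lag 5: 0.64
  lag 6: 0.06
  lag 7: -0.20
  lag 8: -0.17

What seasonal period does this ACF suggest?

5

The largest autocorrelation is r_5 = 0.64; the remaining lags stay at or below 0.10.
The dominant spike at lag 5 indicates a seasonal period of 5.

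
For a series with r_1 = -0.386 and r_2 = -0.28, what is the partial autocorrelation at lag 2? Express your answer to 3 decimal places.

φ_{22} = (r_2 − r_1²) / (1 − r_1²)
r_1² = (-0.386)² = 0.148996
Numerator = -0.28 − 0.1490 = -0.4290; denominator = 1 − 0.1490 = 0.8510
φ_{22} = -0.4290 / 0.8510 = -0.504

-0.504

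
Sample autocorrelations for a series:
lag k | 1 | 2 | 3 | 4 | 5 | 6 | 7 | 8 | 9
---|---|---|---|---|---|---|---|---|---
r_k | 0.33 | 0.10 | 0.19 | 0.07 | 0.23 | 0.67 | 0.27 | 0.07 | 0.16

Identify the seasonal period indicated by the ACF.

The largest autocorrelation is r_6 = 0.67; the remaining lags stay at or below 0.33. The elevated value at lag 1 (0.33), dropping to 0.10 at lag 2, reflects decaying short-term dependence rather than seasonality.
The dominant spike at lag 6 indicates a seasonal period of 6.

6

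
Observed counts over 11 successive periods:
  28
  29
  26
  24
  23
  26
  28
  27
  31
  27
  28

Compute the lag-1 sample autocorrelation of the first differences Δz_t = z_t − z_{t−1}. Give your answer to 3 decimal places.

First differences Δz: 1, -3, -2, -1, 3, 2, -1, 4, -4, 1
Mean of differences = 0.0000
Numerator Σ(Δz_t−Δz̄)(Δz_{t+1}−Δz̄) = -18.0000
Denominator Σ(Δz_t−Δz̄)² = 62.0000
r_1(Δz) = -18.0000 / 62.0000 = -0.290

-0.290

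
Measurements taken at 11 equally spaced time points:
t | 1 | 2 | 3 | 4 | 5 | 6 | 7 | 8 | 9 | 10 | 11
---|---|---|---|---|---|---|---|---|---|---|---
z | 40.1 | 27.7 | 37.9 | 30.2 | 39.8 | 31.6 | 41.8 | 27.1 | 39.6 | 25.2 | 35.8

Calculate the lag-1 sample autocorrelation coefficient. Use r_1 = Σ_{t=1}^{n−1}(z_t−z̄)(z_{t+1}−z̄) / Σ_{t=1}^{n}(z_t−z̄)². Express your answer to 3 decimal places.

Mean z̄ = (40.1 + 27.7 + 37.9 + 30.2 + 39.8 + 31.6 + 41.8 + 27.1 + 39.6 + 25.2 + 35.8)/11 = 34.2545
Numerator Σ_{t=1}^{10}(z_t−z̄)(z_{t+1}−z̄) = -288.8466
Denominator Σ(z_t−z̄)² = 365.7273
r_1 = -288.8466 / 365.7273 = -0.790

-0.790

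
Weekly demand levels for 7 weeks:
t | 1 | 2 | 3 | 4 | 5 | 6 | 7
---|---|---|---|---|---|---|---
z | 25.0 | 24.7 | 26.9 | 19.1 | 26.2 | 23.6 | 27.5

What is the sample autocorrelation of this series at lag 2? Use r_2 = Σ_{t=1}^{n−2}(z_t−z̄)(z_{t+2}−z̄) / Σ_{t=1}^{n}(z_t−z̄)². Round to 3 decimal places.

Mean z̄ = (25.0 + 24.7 + 26.9 + 19.1 + 26.2 + 23.6 + 27.5)/7 = 24.7143
Deviations from mean: 0.2857, -0.0143, 2.1857, -5.6143, 1.4857, -1.1143, 2.7857
Σ(z_t−z̄)(z_{t+2}−z̄) = (0.6245) + (0.0802) + (3.2473) + (6.2559) + (4.1388) = 14.3467
Denominator Σ(z_t−z̄)² = 47.5886
r_2 = 14.3467 / 47.5886 = 0.301

0.301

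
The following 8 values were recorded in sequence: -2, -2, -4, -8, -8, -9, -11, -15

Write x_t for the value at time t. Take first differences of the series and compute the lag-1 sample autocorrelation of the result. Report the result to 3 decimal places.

-0.128

First differences Δx: 0, -2, -4, 0, -1, -2, -4
Mean of differences = -1.8571
Numerator Σ(Δx_t−Δx̄)(Δx_{t+1}−Δx̄) = -2.1633
Denominator Σ(Δx_t−Δx̄)² = 16.8571
r_1(Δx) = -2.1633 / 16.8571 = -0.128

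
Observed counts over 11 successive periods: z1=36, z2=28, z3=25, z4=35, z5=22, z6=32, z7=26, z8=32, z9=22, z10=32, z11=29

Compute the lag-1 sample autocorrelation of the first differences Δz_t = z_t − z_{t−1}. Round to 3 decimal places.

-0.765

First differences Δz: -8, -3, 10, -13, 10, -6, 6, -10, 10, -3
Mean of differences = -0.7000
Numerator Σ(Δz_t−Δz̄)(Δz_{t+1}−Δz̄) = -549.6900
Denominator Σ(Δz_t−Δz̄)² = 718.1000
r_1(Δz) = -549.6900 / 718.1000 = -0.765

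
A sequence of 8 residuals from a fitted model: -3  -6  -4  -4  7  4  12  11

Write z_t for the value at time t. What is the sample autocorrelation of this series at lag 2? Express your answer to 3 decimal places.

0.282

Mean z̄ = (-3 − 6 − 4 − 4 + 7 + 4 + 12 + 11)/8 = 2.1250
Deviations from mean: -5.1250, -8.1250, -6.1250, -6.1250, 4.8750, 1.8750, 9.8750, 8.8750
Σ(z_t−z̄)(z_{t+2}−z̄) = (31.3906) + (49.7656) + (-29.8594) + (-11.4844) + (48.1406) + (16.6406) = 104.5938
Denominator Σ(z_t−z̄)² = 370.8750
r_2 = 104.5938 / 370.8750 = 0.282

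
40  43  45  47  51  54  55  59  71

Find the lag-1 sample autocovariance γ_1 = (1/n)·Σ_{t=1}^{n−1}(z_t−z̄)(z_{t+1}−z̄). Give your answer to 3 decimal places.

40.617

Mean z̄ = (40 + 43 + 45 + 47 + 51 + 54 + 55 + 59 + 71)/9 = 51.6667
Σ_{t=1}^{8}(z_t−z̄)(z_{t+1}−z̄) = 365.5556
γ_1 = 365.5556 / 9 = 40.617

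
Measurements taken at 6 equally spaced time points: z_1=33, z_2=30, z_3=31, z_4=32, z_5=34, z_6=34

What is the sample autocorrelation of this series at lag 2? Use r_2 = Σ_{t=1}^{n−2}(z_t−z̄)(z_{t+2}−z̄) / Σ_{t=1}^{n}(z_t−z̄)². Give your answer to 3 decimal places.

Mean z̄ = (33 + 30 + 31 + 32 + 34 + 34)/6 = 32.3333
Deviations from mean: 0.6667, -2.3333, -1.3333, -0.3333, 1.6667, 1.6667
Σ(z_t−z̄)(z_{t+2}−z̄) = (-0.8889) + (0.7778) + (-2.2222) + (-0.5556) = -2.8889
Denominator Σ(z_t−z̄)² = 13.3333
r_2 = -2.8889 / 13.3333 = -0.217

-0.217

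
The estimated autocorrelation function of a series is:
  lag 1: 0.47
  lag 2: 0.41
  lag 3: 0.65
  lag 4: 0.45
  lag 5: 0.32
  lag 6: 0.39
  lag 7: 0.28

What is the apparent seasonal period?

3

The largest autocorrelation is r_3 = 0.65; the remaining lags stay at or below 0.47. The elevated value at lag 1 (0.47), dropping to 0.41 at lag 2, reflects decaying short-term dependence rather than seasonality.
The dominant spike at lag 3 indicates a seasonal period of 3.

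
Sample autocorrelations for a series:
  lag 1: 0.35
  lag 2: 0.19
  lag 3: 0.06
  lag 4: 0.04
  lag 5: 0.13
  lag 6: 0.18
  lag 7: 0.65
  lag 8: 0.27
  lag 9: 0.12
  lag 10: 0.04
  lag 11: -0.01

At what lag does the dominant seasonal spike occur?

7

The largest autocorrelation is r_7 = 0.65; the remaining lags stay at or below 0.35. The elevated value at lag 1 (0.35), dropping to 0.19 at lag 2, reflects decaying short-term dependence rather than seasonality.
The dominant spike at lag 7 indicates a seasonal period of 7.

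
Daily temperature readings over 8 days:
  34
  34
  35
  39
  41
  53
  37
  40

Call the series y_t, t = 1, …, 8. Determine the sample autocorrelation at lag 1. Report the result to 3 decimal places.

0.156

Mean ȳ = (34 + 34 + 35 + 39 + 41 + 53 + 37 + 40)/8 = 39.1250
Deviations from mean: -5.1250, -5.1250, -4.1250, -0.1250, 1.8750, 13.8750, -2.1250, 0.8750
Numerator Σ_{t=1}^{7}(y_t−ȳ)(y_{t+1}−ȳ) = 42.3594
Denominator Σ(y_t−ȳ)² = 270.8750
r_1 = 42.3594 / 270.8750 = 0.156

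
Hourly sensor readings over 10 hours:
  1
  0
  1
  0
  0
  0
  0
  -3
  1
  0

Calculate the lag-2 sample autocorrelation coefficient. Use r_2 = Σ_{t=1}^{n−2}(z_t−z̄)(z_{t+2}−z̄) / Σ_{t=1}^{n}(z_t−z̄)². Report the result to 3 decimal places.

0.083

Mean z̄ = (1 + 0 + 1 + 0 + 0 + 0 + 0 − 3 + 1 + 0)/10 = 0.0000
Numerator Σ_{t=1}^{8}(z_t−z̄)(z_{t+2}−z̄) = 1.0000
Denominator Σ(z_t−z̄)² = 12.0000
r_2 = 1.0000 / 12.0000 = 0.083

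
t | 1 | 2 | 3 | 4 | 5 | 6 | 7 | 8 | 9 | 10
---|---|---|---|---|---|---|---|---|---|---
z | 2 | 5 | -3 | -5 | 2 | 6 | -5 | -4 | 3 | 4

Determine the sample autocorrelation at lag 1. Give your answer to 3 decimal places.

0.014

Mean z̄ = (2 + 5 − 3 − 5 + 2 + 6 − 5 − 4 + 3 + 4)/10 = 0.5000
Numerator Σ_{t=1}^{9}(z_t−z̄)(z_{t+1}−z̄) = 2.2500
Denominator Σ(z_t−z̄)² = 166.5000
r_1 = 2.2500 / 166.5000 = 0.014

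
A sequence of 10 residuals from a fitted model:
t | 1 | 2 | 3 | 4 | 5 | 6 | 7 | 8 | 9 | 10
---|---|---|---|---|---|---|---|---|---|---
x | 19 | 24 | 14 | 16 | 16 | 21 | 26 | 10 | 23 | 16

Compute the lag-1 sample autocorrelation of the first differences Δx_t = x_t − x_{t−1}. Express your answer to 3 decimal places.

First differences Δx: 5, -10, 2, 0, 5, 5, -16, 13, -7
Mean of differences = -0.3333
Numerator Σ(Δx_t−Δx̄)(Δx_{t+1}−Δx̄) = -424.4444
Denominator Σ(Δx_t−Δx̄)² = 652.0000
r_1(Δx) = -424.4444 / 652.0000 = -0.651

-0.651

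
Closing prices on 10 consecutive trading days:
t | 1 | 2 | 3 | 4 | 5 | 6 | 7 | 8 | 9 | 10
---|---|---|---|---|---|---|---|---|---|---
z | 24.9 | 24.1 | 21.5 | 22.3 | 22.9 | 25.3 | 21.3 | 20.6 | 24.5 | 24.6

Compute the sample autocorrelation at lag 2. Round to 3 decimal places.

Mean z̄ = (24.9 + 24.1 + 21.5 + 22.3 + 22.9 + 25.3 + 21.3 + 20.6 + 24.5 + 24.6)/10 = 23.2000
Numerator Σ_{t=1}^{8}(z_t−z̄)(z_{t+2}−z̄) = -16.0800
Denominator Σ(z_t−z̄)² = 25.9200
r_2 = -16.0800 / 25.9200 = -0.620

-0.620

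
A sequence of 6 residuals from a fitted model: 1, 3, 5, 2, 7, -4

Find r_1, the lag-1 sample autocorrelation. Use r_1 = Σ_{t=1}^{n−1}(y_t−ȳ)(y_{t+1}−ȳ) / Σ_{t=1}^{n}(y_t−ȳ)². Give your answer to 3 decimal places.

Mean ȳ = (1 + 3 + 5 + 2 + 7 − 4)/6 = 2.3333
Deviations from mean: -1.3333, 0.6667, 2.6667, -0.3333, 4.6667, -6.3333
Numerator Σ_{t=1}^{5}(y_t−ȳ)(y_{t+1}−ȳ) = -31.1111
Denominator Σ(y_t−ȳ)² = 71.3333
r_1 = -31.1111 / 71.3333 = -0.436

-0.436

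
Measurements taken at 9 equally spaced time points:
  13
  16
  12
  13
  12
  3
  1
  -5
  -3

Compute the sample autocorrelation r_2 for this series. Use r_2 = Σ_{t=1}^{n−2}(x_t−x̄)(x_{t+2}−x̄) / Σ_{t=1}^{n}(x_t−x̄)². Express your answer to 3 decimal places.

Mean x̄ = (13 + 16 + 12 + 13 + 12 + 3 + 1 − 5 − 3)/9 = 6.8889
Σ(x_t−x̄)(x_{t+2}−x̄) = (31.2346) + (55.6790) + (26.1235) + (-23.7654) + (-30.0988) + (46.2346) + (58.2346) = 163.6420
Denominator Σ(x_t−x̄)² = 498.8889
r_2 = 163.6420 / 498.8889 = 0.328

0.328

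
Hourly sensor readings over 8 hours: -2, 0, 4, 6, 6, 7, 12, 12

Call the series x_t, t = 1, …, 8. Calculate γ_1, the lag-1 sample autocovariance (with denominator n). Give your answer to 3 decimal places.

Mean x̄ = (-2 + 0 + 4 + 6 + 6 + 7 + 12 + 12)/8 = 5.6250
Deviations: -7.6250, -5.6250, -1.6250, 0.3750, 0.3750, 1.3750, 6.3750, 6.3750
Σ_{t=1}^{7}(x_t−x̄)(x_{t+1}−x̄) = 101.4844
γ_1 = 101.4844 / 8 = 12.686

12.686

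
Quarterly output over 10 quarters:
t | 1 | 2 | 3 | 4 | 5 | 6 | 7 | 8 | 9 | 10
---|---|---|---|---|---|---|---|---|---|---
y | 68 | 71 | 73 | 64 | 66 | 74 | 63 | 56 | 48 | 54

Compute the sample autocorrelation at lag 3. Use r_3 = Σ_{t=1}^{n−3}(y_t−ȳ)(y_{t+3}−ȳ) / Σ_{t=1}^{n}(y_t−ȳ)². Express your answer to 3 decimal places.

-0.088

Mean ȳ = (68 + 71 + 73 + 64 + 66 + 74 + 63 + 56 + 48 + 54)/10 = 63.7000
Numerator Σ_{t=1}^{7}(y_t−ȳ)(y_{t+3}−ȳ) = -58.9700
Denominator Σ(y_t−ȳ)² = 670.1000
r_3 = -58.9700 / 670.1000 = -0.088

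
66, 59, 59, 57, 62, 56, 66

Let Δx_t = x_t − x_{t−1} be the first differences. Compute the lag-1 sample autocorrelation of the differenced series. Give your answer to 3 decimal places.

First differences Δx: -7, 0, -2, 5, -6, 10
Mean of differences = 0.0000
Numerator Σ(Δx_t−Δx̄)(Δx_{t+1}−Δx̄) = -100.0000
Denominator Σ(Δx_t−Δx̄)² = 214.0000
r_1(Δx) = -100.0000 / 214.0000 = -0.467

-0.467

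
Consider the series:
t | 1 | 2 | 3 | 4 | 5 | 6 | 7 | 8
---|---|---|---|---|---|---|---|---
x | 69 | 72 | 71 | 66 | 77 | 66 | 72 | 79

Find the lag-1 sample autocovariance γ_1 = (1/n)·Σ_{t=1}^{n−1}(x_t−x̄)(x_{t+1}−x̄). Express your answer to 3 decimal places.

Mean x̄ = (69 + 72 + 71 + 66 + 77 + 66 + 72 + 79)/8 = 71.5000
Deviations: -2.5000, 0.5000, -0.5000, -5.5000, 5.5000, -5.5000, 0.5000, 7.5000
Σ_{t=1}^{7}(x_t−x̄)(x_{t+1}−x̄) = -58.2500
γ_1 = -58.2500 / 8 = -7.281

-7.281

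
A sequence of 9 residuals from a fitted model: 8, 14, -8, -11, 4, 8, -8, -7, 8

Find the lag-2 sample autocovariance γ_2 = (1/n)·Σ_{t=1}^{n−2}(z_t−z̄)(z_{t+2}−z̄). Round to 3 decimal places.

Mean z̄ = (8 + 14 − 8 − 11 + 4 + 8 − 8 − 7 + 8)/9 = 0.8889
Σ_{t=1}^{7}(z_t−z̄)(z_{t+2}−z̄) = -478.2469
γ_2 = -478.2469 / 9 = -53.139

-53.139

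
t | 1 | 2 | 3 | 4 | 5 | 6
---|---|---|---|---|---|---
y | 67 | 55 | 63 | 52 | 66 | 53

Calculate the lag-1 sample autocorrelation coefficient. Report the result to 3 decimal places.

-0.729

Mean ȳ = (67 + 55 + 63 + 52 + 66 + 53)/6 = 59.3333
Deviations from mean: 7.6667, -4.3333, 3.6667, -7.3333, 6.6667, -6.3333
Σ(y_t−ȳ)(y_{t+1}−ȳ) = (-33.2222) + (-15.8889) + (-26.8889) + (-48.8889) + (-42.2222) = -167.1111
Denominator Σ(y_t−ȳ)² = 229.3333
r_1 = -167.1111 / 229.3333 = -0.729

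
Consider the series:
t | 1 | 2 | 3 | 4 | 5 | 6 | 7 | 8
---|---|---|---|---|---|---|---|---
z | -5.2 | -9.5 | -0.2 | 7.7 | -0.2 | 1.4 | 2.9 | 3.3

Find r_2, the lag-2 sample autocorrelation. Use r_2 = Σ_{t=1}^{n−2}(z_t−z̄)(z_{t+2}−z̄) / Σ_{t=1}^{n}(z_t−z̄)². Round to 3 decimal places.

Mean z̄ = (-5.2 − 9.5 − 0.2 + 7.7 − 0.2 + 1.4 + 2.9 + 3.3)/8 = 0.0250
Σ(z_t−z̄)(z_{t+2}−z̄) = (1.1756) + (-73.1044) + (0.0506) + (10.5531) + (-0.6469) + (4.5031) = -57.4688
Denominator Σ(z_t−z̄)² = 197.9150
r_2 = -57.4688 / 197.9150 = -0.290

-0.290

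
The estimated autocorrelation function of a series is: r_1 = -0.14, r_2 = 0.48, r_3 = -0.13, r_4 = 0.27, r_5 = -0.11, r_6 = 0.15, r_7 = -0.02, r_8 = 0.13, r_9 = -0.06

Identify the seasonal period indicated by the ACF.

2

The largest autocorrelation is r_2 = 0.48, with weaker echoes at lags 4 (0.27) and 6 (0.15); the remaining lags stay at or below 0.13.
The dominant spike at lag 2 indicates a seasonal period of 2.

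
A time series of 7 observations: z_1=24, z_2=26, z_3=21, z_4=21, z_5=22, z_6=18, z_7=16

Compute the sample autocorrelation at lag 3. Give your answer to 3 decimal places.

Mean z̄ = (24 + 26 + 21 + 21 + 22 + 18 + 16)/7 = 21.1429
Σ(z_t−z̄)(z_{t+3}−z̄) = (-0.4082) + (4.1633) + (0.4490) + (0.7347) = 4.9388
Denominator Σ(z_t−z̄)² = 68.8571
r_3 = 4.9388 / 68.8571 = 0.072

0.072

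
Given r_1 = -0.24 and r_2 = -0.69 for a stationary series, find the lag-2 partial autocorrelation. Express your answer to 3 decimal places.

-0.793

φ_{22} = (r_2 − r_1²) / (1 − r_1²)
r_1² = (-0.24)² = 0.0576
Numerator = -0.69 − 0.0576 = -0.7476; denominator = 1 − 0.0576 = 0.9424
φ_{22} = -0.7476 / 0.9424 = -0.793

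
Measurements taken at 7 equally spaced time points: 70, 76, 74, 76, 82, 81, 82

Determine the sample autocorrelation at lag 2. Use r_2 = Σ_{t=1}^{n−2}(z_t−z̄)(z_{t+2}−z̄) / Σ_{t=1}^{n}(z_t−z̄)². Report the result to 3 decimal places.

0.220

Mean z̄ = (70 + 76 + 74 + 76 + 82 + 81 + 82)/7 = 77.2857
Numerator Σ_{t=1}^{5}(z_t−z̄)(z_{t+2}−z̄) = 27.5510
Denominator Σ(z_t−z̄)² = 125.4286
r_2 = 27.5510 / 125.4286 = 0.220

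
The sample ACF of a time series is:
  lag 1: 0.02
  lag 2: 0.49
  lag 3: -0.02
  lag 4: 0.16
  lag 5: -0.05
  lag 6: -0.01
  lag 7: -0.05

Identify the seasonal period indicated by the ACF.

The largest autocorrelation is r_2 = 0.49, with a weaker echo at lag 4 (0.16); the remaining lags stay at or below 0.02.
The dominant spike at lag 2 indicates a seasonal period of 2.

2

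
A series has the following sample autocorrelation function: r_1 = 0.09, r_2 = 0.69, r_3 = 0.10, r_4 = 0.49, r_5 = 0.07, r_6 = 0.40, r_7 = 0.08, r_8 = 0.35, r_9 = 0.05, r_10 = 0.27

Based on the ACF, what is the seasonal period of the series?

The largest autocorrelation is r_2 = 0.69, with weaker echoes at lags 4 (0.49), 6 (0.40), 8 (0.35) and 10 (0.27); the remaining lags stay at or below 0.10.
The dominant spike at lag 2 indicates a seasonal period of 2.

2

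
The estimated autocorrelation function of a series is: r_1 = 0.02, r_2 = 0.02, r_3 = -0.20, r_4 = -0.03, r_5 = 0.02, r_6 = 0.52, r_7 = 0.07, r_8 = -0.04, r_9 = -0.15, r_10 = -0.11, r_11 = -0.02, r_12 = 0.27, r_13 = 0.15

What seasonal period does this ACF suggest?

The largest autocorrelation is r_6 = 0.52, with a weaker echo at lag 12 (0.27); the remaining lags stay at or below 0.15.
The dominant spike at lag 6 indicates a seasonal period of 6.

6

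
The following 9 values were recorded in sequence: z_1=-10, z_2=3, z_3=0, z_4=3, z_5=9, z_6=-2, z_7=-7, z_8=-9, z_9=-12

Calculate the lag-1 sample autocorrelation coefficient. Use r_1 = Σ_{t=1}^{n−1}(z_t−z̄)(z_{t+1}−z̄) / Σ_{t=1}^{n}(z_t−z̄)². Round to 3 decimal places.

0.363

Mean z̄ = (-10 + 3 + 0 + 3 + 9 − 2 − 7 − 9 − 12)/9 = -2.7778
Numerator Σ_{t=1}^{8}(z_t−z̄)(z_{t+1}−z̄) = 147.9506
Denominator Σ(z_t−z̄)² = 407.5556
r_1 = 147.9506 / 407.5556 = 0.363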